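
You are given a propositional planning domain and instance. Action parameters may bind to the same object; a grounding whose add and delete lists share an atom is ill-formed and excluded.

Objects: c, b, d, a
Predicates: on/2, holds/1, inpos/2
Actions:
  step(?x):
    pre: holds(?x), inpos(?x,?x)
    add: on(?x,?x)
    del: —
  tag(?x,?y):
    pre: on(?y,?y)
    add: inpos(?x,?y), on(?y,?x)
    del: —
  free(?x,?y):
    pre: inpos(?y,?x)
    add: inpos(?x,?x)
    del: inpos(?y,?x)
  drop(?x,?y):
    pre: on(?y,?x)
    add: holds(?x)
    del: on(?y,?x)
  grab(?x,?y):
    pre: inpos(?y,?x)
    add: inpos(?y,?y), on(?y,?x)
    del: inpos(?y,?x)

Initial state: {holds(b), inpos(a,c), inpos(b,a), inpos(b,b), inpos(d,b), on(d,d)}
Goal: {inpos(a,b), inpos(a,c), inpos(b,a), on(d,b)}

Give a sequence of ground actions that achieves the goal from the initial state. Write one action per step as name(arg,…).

1. step(b)  →  {holds(b), inpos(a,c), inpos(b,a), inpos(b,b), inpos(d,b), on(b,b), on(d,d)}
2. tag(b,d)  →  {holds(b), inpos(a,c), inpos(b,a), inpos(b,b), inpos(b,d), inpos(d,b), on(b,b), on(d,b), on(d,d)}
3. tag(a,b)  →  {holds(b), inpos(a,b), inpos(a,c), inpos(b,a), inpos(b,b), inpos(b,d), inpos(d,b), on(b,a), on(b,b), on(d,b), on(d,d)}

step(b); tag(b,d); tag(a,b)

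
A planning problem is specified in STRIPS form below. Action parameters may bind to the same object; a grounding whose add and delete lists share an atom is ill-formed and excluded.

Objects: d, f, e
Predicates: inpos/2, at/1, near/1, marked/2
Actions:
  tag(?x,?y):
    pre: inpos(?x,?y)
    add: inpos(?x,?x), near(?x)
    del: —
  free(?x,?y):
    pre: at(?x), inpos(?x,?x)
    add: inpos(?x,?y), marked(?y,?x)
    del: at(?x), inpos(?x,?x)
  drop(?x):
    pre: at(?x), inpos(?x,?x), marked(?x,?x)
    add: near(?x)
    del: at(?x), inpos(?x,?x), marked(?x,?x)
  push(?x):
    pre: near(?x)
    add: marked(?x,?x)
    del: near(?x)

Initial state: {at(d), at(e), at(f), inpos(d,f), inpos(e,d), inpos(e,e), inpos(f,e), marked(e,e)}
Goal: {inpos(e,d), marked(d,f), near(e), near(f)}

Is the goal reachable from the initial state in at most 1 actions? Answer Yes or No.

No

1. tag(f,e)  →  {at(d), at(e), at(f), inpos(d,f), inpos(e,d), inpos(e,e), inpos(f,e), inpos(f,f), marked(e,e), near(f)}
2. tag(e,d)  →  {at(d), at(e), at(f), inpos(d,f), inpos(e,d), inpos(e,e), inpos(f,e), inpos(f,f), marked(e,e), near(e), near(f)}
3. free(f,d)  →  {at(d), at(e), inpos(d,f), inpos(e,d), inpos(e,e), inpos(f,d), inpos(f,e), marked(d,f), marked(e,e), near(e), near(f)}
optimal plan length = 3; 3 > 1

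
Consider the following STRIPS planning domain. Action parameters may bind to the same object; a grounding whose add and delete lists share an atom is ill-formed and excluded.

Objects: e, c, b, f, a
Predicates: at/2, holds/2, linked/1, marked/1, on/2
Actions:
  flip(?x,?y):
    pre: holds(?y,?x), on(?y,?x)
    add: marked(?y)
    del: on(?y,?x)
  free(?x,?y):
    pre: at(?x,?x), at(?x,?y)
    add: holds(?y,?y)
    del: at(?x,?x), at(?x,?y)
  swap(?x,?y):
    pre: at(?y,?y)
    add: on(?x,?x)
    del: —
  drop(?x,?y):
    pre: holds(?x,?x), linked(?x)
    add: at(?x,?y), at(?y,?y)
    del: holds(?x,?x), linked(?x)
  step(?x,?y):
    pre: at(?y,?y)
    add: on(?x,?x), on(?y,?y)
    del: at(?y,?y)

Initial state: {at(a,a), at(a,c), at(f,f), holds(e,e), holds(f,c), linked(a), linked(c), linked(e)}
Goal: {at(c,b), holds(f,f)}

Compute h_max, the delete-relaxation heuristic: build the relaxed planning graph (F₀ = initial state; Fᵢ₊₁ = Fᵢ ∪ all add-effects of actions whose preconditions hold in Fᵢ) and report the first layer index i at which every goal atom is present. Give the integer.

2

F0 = init (8 atoms)
F1 = F0 ∪ {at(b,b), at(c,c), at(e,a), at(e,b), at(e,c), at(e,e), at(e,f), holds(a,a), holds(c,c), holds(f,f), on(a,a), on(b,b), on(c,c), on(e,e), on(f,f)}  (23 atoms)
F2 = F1 ∪ {at(a,b), at(a,e), at(a,f), at(c,a), at(c,b), at(c,e), at(c,f), holds(b,b), marked(a), marked(c), marked(e), marked(f)}  (35 atoms)
goal ⊆ F2  ⇒  h_max = 2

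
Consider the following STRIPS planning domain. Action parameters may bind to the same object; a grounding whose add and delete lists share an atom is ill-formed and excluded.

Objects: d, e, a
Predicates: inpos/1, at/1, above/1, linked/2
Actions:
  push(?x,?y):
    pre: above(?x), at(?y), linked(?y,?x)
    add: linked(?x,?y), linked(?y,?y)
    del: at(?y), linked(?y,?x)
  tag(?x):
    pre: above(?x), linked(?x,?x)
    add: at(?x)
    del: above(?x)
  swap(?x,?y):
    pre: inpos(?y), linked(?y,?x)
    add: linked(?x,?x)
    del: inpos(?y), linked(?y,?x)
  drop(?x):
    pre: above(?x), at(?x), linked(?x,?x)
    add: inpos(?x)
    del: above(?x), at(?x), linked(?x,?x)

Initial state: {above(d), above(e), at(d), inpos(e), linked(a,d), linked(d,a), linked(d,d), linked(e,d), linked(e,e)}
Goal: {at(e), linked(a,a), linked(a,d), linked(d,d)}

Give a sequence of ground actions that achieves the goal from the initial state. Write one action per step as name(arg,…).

1. tag(e)  →  {above(d), at(d), at(e), inpos(e), linked(a,d), linked(d,a), linked(d,d), linked(e,d), linked(e,e)}
2. drop(d)  →  {at(e), inpos(d), inpos(e), linked(a,d), linked(d,a), linked(e,d), linked(e,e)}
3. swap(d,e)  →  {at(e), inpos(d), linked(a,d), linked(d,a), linked(d,d), linked(e,e)}
4. swap(a,d)  →  {at(e), linked(a,a), linked(a,d), linked(d,d), linked(e,e)}

tag(e); drop(d); swap(d,e); swap(a,d)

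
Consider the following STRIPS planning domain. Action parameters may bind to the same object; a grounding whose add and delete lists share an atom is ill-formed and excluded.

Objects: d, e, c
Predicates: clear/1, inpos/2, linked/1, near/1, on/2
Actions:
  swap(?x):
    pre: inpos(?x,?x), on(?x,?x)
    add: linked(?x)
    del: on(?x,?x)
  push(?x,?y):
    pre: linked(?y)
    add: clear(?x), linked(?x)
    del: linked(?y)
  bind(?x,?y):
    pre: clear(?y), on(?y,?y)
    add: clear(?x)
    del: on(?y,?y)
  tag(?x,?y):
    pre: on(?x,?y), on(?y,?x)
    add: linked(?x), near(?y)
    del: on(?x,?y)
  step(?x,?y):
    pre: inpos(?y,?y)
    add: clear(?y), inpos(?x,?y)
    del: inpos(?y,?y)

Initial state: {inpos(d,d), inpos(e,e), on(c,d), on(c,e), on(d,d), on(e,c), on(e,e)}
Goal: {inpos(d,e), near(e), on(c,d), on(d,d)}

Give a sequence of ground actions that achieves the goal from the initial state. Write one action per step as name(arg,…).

tag(e,e); step(d,e)

1. tag(e,e)  →  {inpos(d,d), inpos(e,e), linked(e), near(e), on(c,d), on(c,e), on(d,d), on(e,c)}
2. step(d,e)  →  {clear(e), inpos(d,d), inpos(d,e), linked(e), near(e), on(c,d), on(c,e), on(d,d), on(e,c)}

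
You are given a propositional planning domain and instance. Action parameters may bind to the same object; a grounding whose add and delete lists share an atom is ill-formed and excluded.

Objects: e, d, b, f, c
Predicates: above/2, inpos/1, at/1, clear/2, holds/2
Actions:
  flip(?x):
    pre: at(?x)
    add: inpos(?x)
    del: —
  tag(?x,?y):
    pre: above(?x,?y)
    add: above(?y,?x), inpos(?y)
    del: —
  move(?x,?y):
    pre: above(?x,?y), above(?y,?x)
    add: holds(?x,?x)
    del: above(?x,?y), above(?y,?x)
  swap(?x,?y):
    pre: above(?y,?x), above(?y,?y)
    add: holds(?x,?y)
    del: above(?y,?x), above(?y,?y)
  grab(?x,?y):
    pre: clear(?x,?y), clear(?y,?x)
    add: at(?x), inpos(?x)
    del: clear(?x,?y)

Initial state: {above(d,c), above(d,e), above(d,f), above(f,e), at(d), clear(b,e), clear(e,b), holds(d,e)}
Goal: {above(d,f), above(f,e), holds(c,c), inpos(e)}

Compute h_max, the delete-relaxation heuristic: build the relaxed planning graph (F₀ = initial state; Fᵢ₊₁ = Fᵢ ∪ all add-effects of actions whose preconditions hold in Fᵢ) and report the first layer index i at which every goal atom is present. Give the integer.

F0 = init (8 atoms)
F1 = F0 ∪ {above(c,d), above(e,d), above(e,f), above(f,d), at(b), at(e), inpos(b), inpos(c), inpos(d), inpos(e), inpos(f)}  (19 atoms)
F2 = F1 ∪ {holds(c,c), holds(d,d), holds(e,e), holds(f,f)}  (23 atoms)
goal ⊆ F2  ⇒  h_max = 2

2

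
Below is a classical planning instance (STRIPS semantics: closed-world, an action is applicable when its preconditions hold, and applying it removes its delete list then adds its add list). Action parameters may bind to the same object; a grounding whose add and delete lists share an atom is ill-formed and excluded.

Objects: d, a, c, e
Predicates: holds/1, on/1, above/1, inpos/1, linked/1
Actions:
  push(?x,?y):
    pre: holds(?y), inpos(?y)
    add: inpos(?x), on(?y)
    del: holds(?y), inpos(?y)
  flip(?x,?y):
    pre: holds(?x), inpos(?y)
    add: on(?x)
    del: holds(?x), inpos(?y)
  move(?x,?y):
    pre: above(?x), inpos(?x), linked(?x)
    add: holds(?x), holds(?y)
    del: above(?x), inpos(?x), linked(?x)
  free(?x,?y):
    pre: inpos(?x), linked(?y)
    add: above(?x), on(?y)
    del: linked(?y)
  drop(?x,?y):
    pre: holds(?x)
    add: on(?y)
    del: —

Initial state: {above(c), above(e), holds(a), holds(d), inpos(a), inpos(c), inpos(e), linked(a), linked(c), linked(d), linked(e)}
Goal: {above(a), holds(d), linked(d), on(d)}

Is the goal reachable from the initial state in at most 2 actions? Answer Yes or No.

1. free(a,a)  →  {above(a), above(c), above(e), holds(a), holds(d), inpos(a), inpos(c), inpos(e), linked(c), linked(d), linked(e), on(a)}
2. drop(d,d)  →  {above(a), above(c), above(e), holds(a), holds(d), inpos(a), inpos(c), inpos(e), linked(c), linked(d), linked(e), on(a), on(d)}
optimal plan length = 2; 2 ≤ 2

Yes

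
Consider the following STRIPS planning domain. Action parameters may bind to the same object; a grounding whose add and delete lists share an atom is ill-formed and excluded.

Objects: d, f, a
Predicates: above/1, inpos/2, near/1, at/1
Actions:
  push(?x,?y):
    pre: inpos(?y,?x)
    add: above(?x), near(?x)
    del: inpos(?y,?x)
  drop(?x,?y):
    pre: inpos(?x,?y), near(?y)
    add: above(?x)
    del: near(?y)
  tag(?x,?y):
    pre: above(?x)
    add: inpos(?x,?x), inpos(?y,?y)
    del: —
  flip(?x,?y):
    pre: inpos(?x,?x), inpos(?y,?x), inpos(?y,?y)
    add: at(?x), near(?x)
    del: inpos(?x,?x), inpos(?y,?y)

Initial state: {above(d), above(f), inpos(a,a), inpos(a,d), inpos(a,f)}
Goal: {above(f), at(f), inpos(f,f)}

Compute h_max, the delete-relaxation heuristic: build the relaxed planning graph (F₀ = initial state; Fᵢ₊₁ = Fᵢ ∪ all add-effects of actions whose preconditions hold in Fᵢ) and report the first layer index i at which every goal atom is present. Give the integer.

F0 = init (5 atoms)
F1 = F0 ∪ {above(a), at(a), inpos(d,d), inpos(f,f), near(a), near(d), near(f)}  (12 atoms)
F2 = F1 ∪ {at(d), at(f)}  (14 atoms)
goal ⊆ F2  ⇒  h_max = 2

2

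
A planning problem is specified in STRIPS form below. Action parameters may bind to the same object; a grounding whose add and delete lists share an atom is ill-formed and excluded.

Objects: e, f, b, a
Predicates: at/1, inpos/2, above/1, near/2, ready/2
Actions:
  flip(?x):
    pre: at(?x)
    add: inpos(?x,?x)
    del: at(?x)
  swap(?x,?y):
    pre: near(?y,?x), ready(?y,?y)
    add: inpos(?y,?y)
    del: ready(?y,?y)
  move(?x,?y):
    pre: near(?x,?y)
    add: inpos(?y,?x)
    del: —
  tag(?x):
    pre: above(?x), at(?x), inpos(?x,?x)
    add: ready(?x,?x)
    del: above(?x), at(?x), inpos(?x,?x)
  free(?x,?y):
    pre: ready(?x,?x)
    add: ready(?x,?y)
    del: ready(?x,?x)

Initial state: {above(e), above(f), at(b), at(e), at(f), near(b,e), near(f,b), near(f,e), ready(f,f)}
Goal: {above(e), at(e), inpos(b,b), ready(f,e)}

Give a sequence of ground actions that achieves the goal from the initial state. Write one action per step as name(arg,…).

flip(b); free(f,e)

1. flip(b)  →  {above(e), above(f), at(e), at(f), inpos(b,b), near(b,e), near(f,b), near(f,e), ready(f,f)}
2. free(f,e)  →  {above(e), above(f), at(e), at(f), inpos(b,b), near(b,e), near(f,b), near(f,e), ready(f,e)}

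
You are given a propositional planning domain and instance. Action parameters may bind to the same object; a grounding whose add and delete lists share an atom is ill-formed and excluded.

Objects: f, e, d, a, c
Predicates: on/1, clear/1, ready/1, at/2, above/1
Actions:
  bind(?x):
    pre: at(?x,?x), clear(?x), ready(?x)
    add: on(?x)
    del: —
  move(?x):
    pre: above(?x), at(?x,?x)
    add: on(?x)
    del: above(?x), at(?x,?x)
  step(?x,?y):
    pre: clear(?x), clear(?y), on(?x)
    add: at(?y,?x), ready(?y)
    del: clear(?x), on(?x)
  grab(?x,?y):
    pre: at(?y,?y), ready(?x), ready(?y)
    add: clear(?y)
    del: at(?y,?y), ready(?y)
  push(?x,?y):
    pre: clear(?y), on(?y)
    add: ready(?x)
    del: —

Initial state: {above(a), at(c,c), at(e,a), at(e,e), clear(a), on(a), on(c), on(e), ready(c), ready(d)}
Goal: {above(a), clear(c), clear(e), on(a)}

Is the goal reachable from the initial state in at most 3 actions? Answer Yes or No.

Yes

1. grab(d,c)  →  {above(a), at(e,a), at(e,e), clear(a), clear(c), on(a), on(c), on(e), ready(d)}
2. push(e,a)  →  {above(a), at(e,a), at(e,e), clear(a), clear(c), on(a), on(c), on(e), ready(d), ready(e)}
3. grab(e,e)  →  {above(a), at(e,a), clear(a), clear(c), clear(e), on(a), on(c), on(e), ready(d)}
optimal plan length = 3; 3 ≤ 3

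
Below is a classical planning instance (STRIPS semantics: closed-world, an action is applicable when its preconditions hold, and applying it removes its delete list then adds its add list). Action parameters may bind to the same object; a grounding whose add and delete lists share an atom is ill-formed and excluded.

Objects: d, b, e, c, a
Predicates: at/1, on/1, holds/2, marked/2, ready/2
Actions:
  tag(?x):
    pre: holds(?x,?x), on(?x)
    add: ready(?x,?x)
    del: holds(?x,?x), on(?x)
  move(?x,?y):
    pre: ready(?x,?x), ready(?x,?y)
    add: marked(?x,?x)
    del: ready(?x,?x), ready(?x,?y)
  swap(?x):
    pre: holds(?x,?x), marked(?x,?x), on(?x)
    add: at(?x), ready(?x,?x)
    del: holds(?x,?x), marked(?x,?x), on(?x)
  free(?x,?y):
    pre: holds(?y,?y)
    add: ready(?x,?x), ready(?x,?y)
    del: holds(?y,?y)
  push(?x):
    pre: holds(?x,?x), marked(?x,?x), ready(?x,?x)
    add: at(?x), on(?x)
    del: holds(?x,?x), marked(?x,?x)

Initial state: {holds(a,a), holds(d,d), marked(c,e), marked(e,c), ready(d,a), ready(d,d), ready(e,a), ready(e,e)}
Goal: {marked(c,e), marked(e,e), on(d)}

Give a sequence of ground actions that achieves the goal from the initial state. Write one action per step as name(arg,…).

1. move(d,d)  →  {holds(a,a), holds(d,d), marked(c,e), marked(d,d), marked(e,c), ready(d,a), ready(e,a), ready(e,e)}
2. move(e,e)  →  {holds(a,a), holds(d,d), marked(c,e), marked(d,d), marked(e,c), marked(e,e), ready(d,a), ready(e,a)}
3. free(d,a)  →  {holds(d,d), marked(c,e), marked(d,d), marked(e,c), marked(e,e), ready(d,a), ready(d,d), ready(e,a)}
4. push(d)  →  {at(d), marked(c,e), marked(e,c), marked(e,e), on(d), ready(d,a), ready(d,d), ready(e,a)}

move(d,d); move(e,e); free(d,a); push(d)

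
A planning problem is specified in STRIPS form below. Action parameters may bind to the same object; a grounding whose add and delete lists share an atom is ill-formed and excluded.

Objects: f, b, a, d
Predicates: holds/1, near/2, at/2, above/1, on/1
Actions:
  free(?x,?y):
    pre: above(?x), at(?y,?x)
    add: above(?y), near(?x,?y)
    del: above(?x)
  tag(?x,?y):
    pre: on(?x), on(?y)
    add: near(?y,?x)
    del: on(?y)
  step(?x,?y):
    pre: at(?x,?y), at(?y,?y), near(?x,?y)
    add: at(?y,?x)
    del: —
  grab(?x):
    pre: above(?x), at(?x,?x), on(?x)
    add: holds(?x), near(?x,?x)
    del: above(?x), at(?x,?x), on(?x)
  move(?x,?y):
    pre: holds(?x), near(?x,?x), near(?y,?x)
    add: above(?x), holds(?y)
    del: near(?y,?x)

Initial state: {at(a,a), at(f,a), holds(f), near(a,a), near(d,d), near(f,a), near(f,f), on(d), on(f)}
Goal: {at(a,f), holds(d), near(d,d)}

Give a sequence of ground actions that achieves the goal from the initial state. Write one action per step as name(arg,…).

tag(f,d); step(f,a); move(f,d)

1. tag(f,d)  →  {at(a,a), at(f,a), holds(f), near(a,a), near(d,d), near(d,f), near(f,a), near(f,f), on(f)}
2. step(f,a)  →  {at(a,a), at(a,f), at(f,a), holds(f), near(a,a), near(d,d), near(d,f), near(f,a), near(f,f), on(f)}
3. move(f,d)  →  {above(f), at(a,a), at(a,f), at(f,a), holds(d), holds(f), near(a,a), near(d,d), near(f,a), near(f,f), on(f)}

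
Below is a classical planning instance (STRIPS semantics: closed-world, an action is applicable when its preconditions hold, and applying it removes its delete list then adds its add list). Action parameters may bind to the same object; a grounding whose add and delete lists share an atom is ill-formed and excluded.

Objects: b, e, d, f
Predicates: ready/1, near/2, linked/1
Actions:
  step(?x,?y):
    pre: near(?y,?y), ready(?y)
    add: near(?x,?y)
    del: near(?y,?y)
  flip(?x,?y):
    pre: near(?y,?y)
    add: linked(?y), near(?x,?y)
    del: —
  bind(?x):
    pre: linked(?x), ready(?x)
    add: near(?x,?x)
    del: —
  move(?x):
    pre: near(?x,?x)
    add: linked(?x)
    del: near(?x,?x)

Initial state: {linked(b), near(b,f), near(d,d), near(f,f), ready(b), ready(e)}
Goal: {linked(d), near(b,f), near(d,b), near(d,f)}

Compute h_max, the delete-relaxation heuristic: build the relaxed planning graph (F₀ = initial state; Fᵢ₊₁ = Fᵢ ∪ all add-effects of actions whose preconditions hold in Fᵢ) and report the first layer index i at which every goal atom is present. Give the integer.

2

F0 = init (6 atoms)
F1 = F0 ∪ {linked(d), linked(f), near(b,b), near(b,d), near(d,f), near(e,d), near(e,f), near(f,d)}  (14 atoms)
F2 = F1 ∪ {near(d,b), near(e,b), near(f,b)}  (17 atoms)
goal ⊆ F2  ⇒  h_max = 2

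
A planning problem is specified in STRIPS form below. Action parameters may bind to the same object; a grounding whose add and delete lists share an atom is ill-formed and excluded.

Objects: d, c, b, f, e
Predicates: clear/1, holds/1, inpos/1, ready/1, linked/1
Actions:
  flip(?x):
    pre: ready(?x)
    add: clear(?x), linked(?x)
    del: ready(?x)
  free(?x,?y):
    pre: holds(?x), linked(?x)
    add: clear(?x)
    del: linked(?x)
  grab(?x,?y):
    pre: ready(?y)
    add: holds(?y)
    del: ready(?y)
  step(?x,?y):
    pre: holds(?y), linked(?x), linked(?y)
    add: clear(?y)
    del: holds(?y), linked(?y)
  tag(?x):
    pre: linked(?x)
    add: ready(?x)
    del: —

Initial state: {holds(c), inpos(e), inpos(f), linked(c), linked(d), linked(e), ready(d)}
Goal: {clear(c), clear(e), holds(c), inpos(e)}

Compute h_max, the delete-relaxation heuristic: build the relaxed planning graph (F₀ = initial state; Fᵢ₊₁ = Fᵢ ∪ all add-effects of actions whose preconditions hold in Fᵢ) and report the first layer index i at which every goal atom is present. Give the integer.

F0 = init (7 atoms)
F1 = F0 ∪ {clear(c), clear(d), holds(d), ready(c), ready(e)}  (12 atoms)
F2 = F1 ∪ {clear(e), holds(e)}  (14 atoms)
goal ⊆ F2  ⇒  h_max = 2

2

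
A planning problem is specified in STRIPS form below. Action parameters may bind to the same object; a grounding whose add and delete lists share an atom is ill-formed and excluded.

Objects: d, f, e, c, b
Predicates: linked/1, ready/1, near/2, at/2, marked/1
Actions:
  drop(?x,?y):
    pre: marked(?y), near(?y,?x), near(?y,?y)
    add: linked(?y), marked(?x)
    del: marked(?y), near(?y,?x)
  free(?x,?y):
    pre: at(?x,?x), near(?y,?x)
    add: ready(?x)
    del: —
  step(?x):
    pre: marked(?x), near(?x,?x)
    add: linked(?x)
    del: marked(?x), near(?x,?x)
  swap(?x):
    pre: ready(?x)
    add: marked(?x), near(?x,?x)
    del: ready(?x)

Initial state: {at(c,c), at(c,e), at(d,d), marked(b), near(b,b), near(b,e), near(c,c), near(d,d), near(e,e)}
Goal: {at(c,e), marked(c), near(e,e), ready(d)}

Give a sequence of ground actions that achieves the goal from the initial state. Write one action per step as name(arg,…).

free(d,d); free(c,c); swap(c)

1. free(d,d)  →  {at(c,c), at(c,e), at(d,d), marked(b), near(b,b), near(b,e), near(c,c), near(d,d), near(e,e), ready(d)}
2. free(c,c)  →  {at(c,c), at(c,e), at(d,d), marked(b), near(b,b), near(b,e), near(c,c), near(d,d), near(e,e), ready(c), ready(d)}
3. swap(c)  →  {at(c,c), at(c,e), at(d,d), marked(b), marked(c), near(b,b), near(b,e), near(c,c), near(d,d), near(e,e), ready(d)}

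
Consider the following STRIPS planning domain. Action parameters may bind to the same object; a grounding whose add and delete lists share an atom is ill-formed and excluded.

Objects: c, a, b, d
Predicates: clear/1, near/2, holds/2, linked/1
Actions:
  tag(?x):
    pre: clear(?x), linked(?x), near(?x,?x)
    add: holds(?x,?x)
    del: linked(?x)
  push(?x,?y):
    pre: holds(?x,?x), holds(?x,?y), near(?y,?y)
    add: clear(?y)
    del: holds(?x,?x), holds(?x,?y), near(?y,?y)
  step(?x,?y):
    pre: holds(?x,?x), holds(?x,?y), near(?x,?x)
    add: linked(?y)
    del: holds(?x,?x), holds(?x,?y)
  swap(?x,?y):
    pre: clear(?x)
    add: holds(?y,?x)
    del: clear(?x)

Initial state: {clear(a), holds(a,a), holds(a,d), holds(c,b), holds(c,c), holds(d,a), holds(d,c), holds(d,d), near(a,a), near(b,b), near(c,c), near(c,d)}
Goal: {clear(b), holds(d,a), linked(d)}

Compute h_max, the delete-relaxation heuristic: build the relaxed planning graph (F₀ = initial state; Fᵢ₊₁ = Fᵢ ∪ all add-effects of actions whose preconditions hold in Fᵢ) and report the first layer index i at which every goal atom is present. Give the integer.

F0 = init (12 atoms)
F1 = F0 ∪ {clear(b), clear(c), holds(b,a), holds(c,a), linked(a), linked(b), linked(c), linked(d)}  (20 atoms)
goal ⊆ F1  ⇒  h_max = 1

1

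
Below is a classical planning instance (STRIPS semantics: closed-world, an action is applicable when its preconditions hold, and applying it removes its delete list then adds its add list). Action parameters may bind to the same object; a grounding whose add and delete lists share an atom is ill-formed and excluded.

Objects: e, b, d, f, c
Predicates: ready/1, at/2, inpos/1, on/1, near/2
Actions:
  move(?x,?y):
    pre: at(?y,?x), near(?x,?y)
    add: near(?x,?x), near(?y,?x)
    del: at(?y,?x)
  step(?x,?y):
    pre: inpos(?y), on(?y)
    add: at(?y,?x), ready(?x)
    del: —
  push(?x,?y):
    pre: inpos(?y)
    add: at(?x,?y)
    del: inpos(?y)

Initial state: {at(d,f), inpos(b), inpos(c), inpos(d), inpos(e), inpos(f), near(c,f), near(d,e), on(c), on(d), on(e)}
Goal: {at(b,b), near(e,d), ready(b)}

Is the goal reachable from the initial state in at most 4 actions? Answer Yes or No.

Yes

1. step(b,e)  →  {at(d,f), at(e,b), inpos(b), inpos(c), inpos(d), inpos(e), inpos(f), near(c,f), near(d,e), on(c), on(d), on(e), ready(b)}
2. step(d,e)  →  {at(d,f), at(e,b), at(e,d), inpos(b), inpos(c), inpos(d), inpos(e), inpos(f), near(c,f), near(d,e), on(c), on(d), on(e), ready(b), ready(d)}
3. move(d,e)  →  {at(d,f), at(e,b), inpos(b), inpos(c), inpos(d), inpos(e), inpos(f), near(c,f), near(d,d), near(d,e), near(e,d), on(c), on(d), on(e), ready(b), ready(d)}
4. push(b,b)  →  {at(b,b), at(d,f), at(e,b), inpos(c), inpos(d), inpos(e), inpos(f), near(c,f), near(d,d), near(d,e), near(e,d), on(c), on(d), on(e), ready(b), ready(d)}
optimal plan length = 4; 4 ≤ 4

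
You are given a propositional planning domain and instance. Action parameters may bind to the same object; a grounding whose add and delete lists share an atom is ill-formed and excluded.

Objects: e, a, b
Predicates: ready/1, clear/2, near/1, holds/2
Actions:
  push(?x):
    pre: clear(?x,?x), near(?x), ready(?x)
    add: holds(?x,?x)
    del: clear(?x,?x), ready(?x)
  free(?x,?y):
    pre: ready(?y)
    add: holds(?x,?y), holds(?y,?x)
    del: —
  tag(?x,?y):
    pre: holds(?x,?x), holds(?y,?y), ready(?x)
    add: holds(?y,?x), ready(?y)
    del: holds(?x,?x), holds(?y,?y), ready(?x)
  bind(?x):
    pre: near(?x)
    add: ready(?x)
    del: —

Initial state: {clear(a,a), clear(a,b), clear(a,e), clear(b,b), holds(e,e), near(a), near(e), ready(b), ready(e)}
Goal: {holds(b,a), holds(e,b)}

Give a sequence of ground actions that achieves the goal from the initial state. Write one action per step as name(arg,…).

free(e,b); free(a,b)

1. free(e,b)  →  {clear(a,a), clear(a,b), clear(a,e), clear(b,b), holds(b,e), holds(e,b), holds(e,e), near(a), near(e), ready(b), ready(e)}
2. free(a,b)  →  {clear(a,a), clear(a,b), clear(a,e), clear(b,b), holds(a,b), holds(b,a), holds(b,e), holds(e,b), holds(e,e), near(a), near(e), ready(b), ready(e)}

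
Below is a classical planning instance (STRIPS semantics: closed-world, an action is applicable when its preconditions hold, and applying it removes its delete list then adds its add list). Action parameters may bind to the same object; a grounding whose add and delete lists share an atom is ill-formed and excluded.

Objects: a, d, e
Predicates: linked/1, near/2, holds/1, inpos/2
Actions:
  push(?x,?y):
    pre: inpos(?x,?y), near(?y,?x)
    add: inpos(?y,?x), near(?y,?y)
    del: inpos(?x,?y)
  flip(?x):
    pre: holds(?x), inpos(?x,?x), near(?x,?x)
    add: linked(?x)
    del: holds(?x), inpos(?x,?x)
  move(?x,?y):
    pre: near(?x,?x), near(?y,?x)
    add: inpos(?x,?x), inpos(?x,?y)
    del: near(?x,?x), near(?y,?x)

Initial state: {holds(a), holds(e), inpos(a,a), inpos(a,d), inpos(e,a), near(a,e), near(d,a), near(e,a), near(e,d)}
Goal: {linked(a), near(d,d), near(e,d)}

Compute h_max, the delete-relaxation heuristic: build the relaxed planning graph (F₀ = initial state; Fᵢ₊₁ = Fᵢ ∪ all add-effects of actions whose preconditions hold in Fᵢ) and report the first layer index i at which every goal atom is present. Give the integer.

2

F0 = init (9 atoms)
F1 = F0 ∪ {inpos(a,e), inpos(d,a), near(a,a), near(d,d)}  (13 atoms)
F2 = F1 ∪ {inpos(d,d), inpos(d,e), linked(a), near(e,e)}  (17 atoms)
goal ⊆ F2  ⇒  h_max = 2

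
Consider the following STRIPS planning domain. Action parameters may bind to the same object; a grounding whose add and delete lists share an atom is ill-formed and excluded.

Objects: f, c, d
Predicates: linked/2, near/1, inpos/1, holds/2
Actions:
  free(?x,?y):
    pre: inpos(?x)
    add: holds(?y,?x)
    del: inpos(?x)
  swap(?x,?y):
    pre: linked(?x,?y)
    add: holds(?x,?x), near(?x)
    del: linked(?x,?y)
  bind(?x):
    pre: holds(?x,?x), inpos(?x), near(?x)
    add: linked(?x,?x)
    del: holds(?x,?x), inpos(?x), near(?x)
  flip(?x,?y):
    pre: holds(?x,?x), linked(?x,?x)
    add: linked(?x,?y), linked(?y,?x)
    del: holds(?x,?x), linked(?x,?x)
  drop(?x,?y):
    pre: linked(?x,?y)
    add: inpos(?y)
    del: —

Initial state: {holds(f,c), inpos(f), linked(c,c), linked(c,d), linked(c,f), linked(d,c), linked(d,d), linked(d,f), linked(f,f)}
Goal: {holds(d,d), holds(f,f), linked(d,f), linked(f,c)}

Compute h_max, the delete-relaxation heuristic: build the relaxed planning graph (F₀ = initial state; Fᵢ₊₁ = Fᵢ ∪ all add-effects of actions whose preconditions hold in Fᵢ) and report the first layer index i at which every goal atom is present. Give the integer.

2

F0 = init (9 atoms)
F1 = F0 ∪ {holds(c,c), holds(c,f), holds(d,d), holds(d,f), holds(f,f), inpos(c), inpos(d), near(c), near(d), near(f)}  (19 atoms)
F2 = F1 ∪ {holds(c,d), holds(d,c), holds(f,d), linked(f,c), linked(f,d)}  (24 atoms)
goal ⊆ F2  ⇒  h_max = 2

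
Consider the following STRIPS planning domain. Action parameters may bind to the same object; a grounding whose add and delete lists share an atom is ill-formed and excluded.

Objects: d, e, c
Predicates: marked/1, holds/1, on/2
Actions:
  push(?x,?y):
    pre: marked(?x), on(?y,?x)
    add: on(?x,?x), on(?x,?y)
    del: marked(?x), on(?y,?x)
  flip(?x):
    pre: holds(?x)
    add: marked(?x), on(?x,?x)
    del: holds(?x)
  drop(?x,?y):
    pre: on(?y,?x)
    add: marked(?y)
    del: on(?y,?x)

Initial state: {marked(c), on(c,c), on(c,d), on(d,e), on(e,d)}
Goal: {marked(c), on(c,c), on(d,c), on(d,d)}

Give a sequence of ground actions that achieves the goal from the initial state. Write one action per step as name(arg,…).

1. drop(e,d)  →  {marked(c), marked(d), on(c,c), on(c,d), on(e,d)}
2. push(d,c)  →  {marked(c), on(c,c), on(d,c), on(d,d), on(e,d)}

drop(e,d); push(d,c)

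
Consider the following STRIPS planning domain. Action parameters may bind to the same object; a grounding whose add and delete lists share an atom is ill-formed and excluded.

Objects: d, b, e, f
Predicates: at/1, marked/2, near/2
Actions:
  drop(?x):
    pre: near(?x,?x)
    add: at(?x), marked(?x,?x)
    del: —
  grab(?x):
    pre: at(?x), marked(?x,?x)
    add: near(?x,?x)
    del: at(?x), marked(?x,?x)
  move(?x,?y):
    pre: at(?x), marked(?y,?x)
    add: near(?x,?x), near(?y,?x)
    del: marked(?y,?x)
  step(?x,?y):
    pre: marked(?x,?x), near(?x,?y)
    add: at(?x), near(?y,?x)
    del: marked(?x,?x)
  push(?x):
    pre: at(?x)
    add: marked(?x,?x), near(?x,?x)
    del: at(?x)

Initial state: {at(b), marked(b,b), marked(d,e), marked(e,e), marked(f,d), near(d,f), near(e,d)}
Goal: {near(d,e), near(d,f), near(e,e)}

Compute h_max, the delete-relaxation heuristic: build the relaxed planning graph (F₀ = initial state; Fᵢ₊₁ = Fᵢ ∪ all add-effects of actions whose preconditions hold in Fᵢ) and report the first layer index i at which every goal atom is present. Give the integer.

F0 = init (7 atoms)
F1 = F0 ∪ {at(e), near(b,b), near(d,e)}  (10 atoms)
F2 = F1 ∪ {near(e,e)}  (11 atoms)
goal ⊆ F2  ⇒  h_max = 2

2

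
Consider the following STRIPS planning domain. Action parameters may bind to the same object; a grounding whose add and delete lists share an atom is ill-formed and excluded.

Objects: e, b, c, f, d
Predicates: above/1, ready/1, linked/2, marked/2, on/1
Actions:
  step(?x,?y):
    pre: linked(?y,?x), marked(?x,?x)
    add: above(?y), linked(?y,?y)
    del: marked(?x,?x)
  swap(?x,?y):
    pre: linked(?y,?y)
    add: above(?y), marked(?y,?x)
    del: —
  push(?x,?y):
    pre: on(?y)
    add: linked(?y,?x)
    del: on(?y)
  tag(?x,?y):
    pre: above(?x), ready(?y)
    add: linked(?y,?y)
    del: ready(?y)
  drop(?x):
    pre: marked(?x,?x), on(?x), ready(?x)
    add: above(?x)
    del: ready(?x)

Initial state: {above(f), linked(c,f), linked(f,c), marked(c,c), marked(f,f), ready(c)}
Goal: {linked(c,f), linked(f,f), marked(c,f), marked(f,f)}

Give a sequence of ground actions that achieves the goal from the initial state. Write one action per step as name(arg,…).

step(c,f); tag(f,c); swap(f,c)

1. step(c,f)  →  {above(f), linked(c,f), linked(f,c), linked(f,f), marked(f,f), ready(c)}
2. tag(f,c)  →  {above(f), linked(c,c), linked(c,f), linked(f,c), linked(f,f), marked(f,f)}
3. swap(f,c)  →  {above(c), above(f), linked(c,c), linked(c,f), linked(f,c), linked(f,f), marked(c,f), marked(f,f)}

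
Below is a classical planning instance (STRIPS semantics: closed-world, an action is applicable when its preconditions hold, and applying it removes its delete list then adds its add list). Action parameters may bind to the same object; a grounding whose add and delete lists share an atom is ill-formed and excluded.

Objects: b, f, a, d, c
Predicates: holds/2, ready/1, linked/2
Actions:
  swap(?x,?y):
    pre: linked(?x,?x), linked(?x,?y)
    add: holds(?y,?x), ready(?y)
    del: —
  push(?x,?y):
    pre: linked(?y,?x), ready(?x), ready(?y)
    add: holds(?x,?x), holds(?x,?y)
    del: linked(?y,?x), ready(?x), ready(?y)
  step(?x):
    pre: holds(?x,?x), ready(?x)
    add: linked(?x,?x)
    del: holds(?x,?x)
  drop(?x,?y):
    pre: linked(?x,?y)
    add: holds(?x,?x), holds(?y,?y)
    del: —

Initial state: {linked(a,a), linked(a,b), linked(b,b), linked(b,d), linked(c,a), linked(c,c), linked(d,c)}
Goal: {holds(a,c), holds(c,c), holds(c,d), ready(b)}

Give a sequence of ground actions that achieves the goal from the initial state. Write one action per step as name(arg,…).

1. swap(b,b)  →  {holds(b,b), linked(a,a), linked(a,b), linked(b,b), linked(b,d), linked(c,a), linked(c,c), linked(d,c), ready(b)}
2. swap(b,d)  →  {holds(b,b), holds(d,b), linked(a,a), linked(a,b), linked(b,b), linked(b,d), linked(c,a), linked(c,c), linked(d,c), ready(b), ready(d)}
3. swap(c,a)  →  {holds(a,c), holds(b,b), holds(d,b), linked(a,a), linked(a,b), linked(b,b), linked(b,d), linked(c,a), linked(c,c), linked(d,c), ready(a), ready(b), ready(d)}
4. swap(c,c)  →  {holds(a,c), holds(b,b), holds(c,c), holds(d,b), linked(a,a), linked(a,b), linked(b,b), linked(b,d), linked(c,a), linked(c,c), linked(d,c), ready(a), ready(b), ready(c), ready(d)}
5. push(c,d)  →  {holds(a,c), holds(b,b), holds(c,c), holds(c,d), holds(d,b), linked(a,a), linked(a,b), linked(b,b), linked(b,d), linked(c,a), linked(c,c), ready(a), ready(b)}

swap(b,b); swap(b,d); swap(c,a); swap(c,c); push(c,d)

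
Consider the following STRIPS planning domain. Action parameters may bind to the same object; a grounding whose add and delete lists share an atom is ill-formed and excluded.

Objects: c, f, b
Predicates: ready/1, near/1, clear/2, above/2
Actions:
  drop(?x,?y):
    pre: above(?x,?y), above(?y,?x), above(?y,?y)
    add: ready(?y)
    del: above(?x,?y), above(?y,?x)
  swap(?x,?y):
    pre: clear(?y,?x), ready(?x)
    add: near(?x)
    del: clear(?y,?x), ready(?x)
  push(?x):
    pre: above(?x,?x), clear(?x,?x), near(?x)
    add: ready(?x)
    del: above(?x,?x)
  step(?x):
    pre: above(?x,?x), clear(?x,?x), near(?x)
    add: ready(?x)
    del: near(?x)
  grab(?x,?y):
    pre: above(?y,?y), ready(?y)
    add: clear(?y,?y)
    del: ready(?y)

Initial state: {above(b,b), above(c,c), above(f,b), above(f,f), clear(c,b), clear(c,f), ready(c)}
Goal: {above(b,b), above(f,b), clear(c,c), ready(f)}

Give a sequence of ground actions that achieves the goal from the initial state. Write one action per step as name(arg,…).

drop(f,f); grab(c,c)

1. drop(f,f)  →  {above(b,b), above(c,c), above(f,b), clear(c,b), clear(c,f), ready(c), ready(f)}
2. grab(c,c)  →  {above(b,b), above(c,c), above(f,b), clear(c,b), clear(c,c), clear(c,f), ready(f)}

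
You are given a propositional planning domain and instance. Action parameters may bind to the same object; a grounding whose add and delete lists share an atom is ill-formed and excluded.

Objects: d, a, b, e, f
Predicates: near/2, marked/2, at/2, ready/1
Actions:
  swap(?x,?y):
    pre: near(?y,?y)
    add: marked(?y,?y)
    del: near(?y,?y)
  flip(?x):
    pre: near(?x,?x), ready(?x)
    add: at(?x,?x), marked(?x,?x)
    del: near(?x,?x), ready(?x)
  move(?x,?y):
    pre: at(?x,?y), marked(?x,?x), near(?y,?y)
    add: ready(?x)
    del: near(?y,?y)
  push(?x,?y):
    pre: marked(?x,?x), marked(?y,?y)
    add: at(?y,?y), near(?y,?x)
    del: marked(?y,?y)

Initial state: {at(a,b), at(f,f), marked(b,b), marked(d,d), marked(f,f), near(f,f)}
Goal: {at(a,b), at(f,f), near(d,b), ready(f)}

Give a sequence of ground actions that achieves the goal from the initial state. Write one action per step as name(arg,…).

move(f,f); push(b,d)

1. move(f,f)  →  {at(a,b), at(f,f), marked(b,b), marked(d,d), marked(f,f), ready(f)}
2. push(b,d)  →  {at(a,b), at(d,d), at(f,f), marked(b,b), marked(f,f), near(d,b), ready(f)}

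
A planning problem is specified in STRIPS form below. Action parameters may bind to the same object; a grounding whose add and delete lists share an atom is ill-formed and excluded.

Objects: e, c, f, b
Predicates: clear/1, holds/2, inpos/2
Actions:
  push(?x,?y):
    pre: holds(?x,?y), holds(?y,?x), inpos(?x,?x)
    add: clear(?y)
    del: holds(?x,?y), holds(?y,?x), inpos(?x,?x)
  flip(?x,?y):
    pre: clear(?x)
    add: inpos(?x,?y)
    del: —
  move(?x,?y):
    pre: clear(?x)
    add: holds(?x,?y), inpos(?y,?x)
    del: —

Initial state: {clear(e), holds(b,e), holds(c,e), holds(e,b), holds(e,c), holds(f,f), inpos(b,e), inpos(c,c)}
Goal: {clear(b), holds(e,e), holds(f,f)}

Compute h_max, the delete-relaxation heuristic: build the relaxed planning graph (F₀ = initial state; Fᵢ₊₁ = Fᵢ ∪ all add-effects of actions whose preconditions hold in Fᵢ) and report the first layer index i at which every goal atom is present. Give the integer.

2

F0 = init (8 atoms)
F1 = F0 ∪ {holds(e,e), holds(e,f), inpos(c,e), inpos(e,b), inpos(e,c), inpos(e,e), inpos(e,f), inpos(f,e)}  (16 atoms)
F2 = F1 ∪ {clear(b), clear(c)}  (18 atoms)
goal ⊆ F2  ⇒  h_max = 2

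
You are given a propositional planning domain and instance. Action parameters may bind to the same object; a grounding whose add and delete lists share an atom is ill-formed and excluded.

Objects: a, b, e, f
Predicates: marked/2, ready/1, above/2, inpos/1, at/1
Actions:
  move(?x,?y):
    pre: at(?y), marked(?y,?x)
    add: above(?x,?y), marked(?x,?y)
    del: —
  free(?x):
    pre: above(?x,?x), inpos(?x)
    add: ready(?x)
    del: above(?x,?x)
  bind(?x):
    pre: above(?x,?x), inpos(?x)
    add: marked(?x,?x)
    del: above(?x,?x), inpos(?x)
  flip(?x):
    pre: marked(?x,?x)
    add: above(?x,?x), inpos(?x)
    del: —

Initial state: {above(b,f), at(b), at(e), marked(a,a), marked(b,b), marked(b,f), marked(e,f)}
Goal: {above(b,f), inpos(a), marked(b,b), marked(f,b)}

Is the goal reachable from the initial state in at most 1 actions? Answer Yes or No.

No

1. move(f,b)  →  {above(b,f), above(f,b), at(b), at(e), marked(a,a), marked(b,b), marked(b,f), marked(e,f), marked(f,b)}
2. flip(a)  →  {above(a,a), above(b,f), above(f,b), at(b), at(e), inpos(a), marked(a,a), marked(b,b), marked(b,f), marked(e,f), marked(f,b)}
optimal plan length = 2; 2 > 1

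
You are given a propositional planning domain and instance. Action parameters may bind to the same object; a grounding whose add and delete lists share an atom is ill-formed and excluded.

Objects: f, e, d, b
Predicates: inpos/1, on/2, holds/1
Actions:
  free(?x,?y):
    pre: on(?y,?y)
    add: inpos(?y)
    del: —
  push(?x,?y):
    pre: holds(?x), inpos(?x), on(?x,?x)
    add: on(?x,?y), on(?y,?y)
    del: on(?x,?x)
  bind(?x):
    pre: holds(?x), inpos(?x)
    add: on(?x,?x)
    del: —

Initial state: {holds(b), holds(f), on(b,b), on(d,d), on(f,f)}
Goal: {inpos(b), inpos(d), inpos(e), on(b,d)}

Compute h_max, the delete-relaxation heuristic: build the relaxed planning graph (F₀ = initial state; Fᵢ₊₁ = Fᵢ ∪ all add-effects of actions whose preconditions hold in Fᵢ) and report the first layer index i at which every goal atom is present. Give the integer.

F0 = init (5 atoms)
F1 = F0 ∪ {inpos(b), inpos(d), inpos(f)}  (8 atoms)
F2 = F1 ∪ {on(b,d), on(b,e), on(b,f), on(e,e), on(f,b), on(f,d), on(f,e)}  (15 atoms)
F3 = F2 ∪ {inpos(e)}  (16 atoms)
goal ⊆ F3  ⇒  h_max = 3

3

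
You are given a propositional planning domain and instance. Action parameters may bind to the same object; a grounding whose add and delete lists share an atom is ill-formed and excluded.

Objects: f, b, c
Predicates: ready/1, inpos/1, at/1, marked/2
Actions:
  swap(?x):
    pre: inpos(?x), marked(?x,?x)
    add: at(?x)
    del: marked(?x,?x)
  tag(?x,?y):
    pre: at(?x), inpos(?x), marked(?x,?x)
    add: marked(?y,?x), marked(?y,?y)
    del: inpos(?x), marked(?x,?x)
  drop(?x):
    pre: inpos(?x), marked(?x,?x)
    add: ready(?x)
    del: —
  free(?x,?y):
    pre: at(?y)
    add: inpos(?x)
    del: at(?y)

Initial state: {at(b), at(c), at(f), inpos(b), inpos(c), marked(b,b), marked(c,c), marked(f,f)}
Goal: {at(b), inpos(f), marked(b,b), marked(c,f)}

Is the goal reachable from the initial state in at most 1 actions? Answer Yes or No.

1. free(f,c)  →  {at(b), at(f), inpos(b), inpos(c), inpos(f), marked(b,b), marked(c,c), marked(f,f)}
2. tag(f,c)  →  {at(b), at(f), inpos(b), inpos(c), marked(b,b), marked(c,c), marked(c,f)}
3. free(f,f)  →  {at(b), inpos(b), inpos(c), inpos(f), marked(b,b), marked(c,c), marked(c,f)}
optimal plan length = 3; 3 > 1

No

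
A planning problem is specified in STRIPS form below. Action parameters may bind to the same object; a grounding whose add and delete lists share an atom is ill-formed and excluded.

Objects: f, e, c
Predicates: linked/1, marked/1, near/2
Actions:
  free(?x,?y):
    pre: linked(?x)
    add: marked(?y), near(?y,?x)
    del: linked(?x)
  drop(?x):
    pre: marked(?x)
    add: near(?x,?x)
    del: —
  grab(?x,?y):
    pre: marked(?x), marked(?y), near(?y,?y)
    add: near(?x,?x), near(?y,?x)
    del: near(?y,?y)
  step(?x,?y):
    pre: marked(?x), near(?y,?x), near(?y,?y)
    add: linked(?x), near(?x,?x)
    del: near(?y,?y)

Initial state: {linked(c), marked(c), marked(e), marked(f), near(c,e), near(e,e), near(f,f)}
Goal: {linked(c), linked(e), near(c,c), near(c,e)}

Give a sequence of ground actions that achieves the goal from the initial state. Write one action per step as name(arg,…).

1. drop(c)  →  {linked(c), marked(c), marked(e), marked(f), near(c,c), near(c,e), near(e,e), near(f,f)}
2. step(e,c)  →  {linked(c), linked(e), marked(c), marked(e), marked(f), near(c,e), near(e,e), near(f,f)}
3. drop(c)  →  {linked(c), linked(e), marked(c), marked(e), marked(f), near(c,c), near(c,e), near(e,e), near(f,f)}

drop(c); step(e,c); drop(c)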